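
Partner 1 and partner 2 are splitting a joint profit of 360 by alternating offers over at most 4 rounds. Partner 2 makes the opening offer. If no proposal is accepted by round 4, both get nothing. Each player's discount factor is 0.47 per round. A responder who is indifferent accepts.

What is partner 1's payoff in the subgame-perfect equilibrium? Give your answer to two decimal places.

127.05

Work backward from the last round.
Round 4 (partner 1 proposes): rejection yields 0 for partner 2; partner 1 offers 0 and keeps 360.
Round 3 (partner 2 proposes): partner 1 can get 360 next round, worth 0.47 × 360 = 169.2 now, so partner 2 offers 169.2, keeping 190.8.
Round 2 (partner 1 proposes): partner 2 can get 190.8 next round, worth 0.47 × 190.8 = 89.676 now. Partner 1 offers 89.676 and keeps 360 − 89.676 = 270.324.
Round 1 (partner 2 proposes): partner 1 can get 270.324 next round, worth 0.47 × 270.324 = 127.05228 now. Partner 2 offers 127.05228 and keeps 360 − 127.05228 = 232.94772.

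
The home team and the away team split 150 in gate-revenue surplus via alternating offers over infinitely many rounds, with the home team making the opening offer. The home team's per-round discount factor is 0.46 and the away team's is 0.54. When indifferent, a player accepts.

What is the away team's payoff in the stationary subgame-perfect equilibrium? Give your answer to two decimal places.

Let x be the home team's share when the home team proposes and y be the away team's share when the away team proposes.
The away team accepts iff offered ≥ 0.54·y, so x = 150 − 0.54y. Symmetrically y = 150 − 0.46x.
Substituting: x = 150 − 0.54(150 − 0.46x), giving x(1 − 0.46·0.54) = 150(1 − 0.54).
So x = 150 × 0.46 / 0.7516 ≈ 91.8042, and the away team receives 150 − x ≈ 58.1958.

58.20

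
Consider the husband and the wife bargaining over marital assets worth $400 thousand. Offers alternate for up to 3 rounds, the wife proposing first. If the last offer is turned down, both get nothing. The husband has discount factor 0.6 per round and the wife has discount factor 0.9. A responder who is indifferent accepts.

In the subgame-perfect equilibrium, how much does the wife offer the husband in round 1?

Work backward from the last round.
Round 3 (the wife proposes): the husband will accept anything ≥ 0, so the wife offers 0 and keeps 400.
Round 2 (the husband proposes): the wife can get 400 next round, worth 0.9 × 400 = 360 now, so the husband offers 360, keeping 40.
Round 1 (the wife proposes): the husband can get 40 next round, worth 0.6 × 40 = 24 now. The wife offers 24 and keeps 400 − 24 = 376.

24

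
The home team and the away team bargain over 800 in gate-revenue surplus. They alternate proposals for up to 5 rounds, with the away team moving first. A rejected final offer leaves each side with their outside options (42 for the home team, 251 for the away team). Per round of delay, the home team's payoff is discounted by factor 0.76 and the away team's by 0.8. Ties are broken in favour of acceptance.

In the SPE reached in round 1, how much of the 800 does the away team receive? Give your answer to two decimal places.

588.94

Round 5 (the away team proposes): the home team gets 42 if talks fail, so the away team offers 42 and keeps 758.
Round 4 (the home team proposes): the away team can get 758 next round, worth 0.8 × 758 = 606.4 now; the home team offers that and keeps 193.6.
Round 3 (the away team proposes): the home team can get 193.6 next round, worth 0.76 × 193.6 = 147.136 now, so the away team offers 147.136, keeping 652.864.
Round 2 (the home team proposes): the away team can get 652.864 next round, worth 0.8 × 652.864 = 522.2912 now. The home team offers 522.2912 and keeps 800 − 522.2912 = 277.7088.
Round 1 (the away team proposes): the home team can get 277.7088 next round, worth 0.76 × 277.7088 = 211.058688 now; the away team offers that and keeps 588.941312.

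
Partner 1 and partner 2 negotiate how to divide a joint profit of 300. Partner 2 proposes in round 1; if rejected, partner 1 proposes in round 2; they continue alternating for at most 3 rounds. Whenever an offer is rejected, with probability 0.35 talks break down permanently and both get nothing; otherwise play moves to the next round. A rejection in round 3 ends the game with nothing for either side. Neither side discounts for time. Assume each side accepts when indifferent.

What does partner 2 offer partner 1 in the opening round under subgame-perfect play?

68.25

Round 3 (partner 2 proposes): partner 1 will accept anything ≥ 0, so partner 2 offers 0 and keeps 300.
Round 2 (partner 1 proposes): rejecting gives partner 2 an expected 0.65 × 300 = 195. Partner 1 offers 195 and keeps 300 − 195 = 105.
Round 1 (partner 2 proposes): rejecting gives partner 1 an expected 0.65 × 105 = 68.25, so partner 2 offers 68.25, keeping 231.75.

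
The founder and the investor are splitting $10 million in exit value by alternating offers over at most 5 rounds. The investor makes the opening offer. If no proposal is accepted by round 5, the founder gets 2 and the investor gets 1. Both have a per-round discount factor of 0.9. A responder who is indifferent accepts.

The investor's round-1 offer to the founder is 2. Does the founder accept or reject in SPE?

Reject

Round 5 (the investor proposes): the founder gets 2 if talks fail, so the investor offers 2 and keeps 8.
Round 4 (the founder proposes): the investor can get 8 next round, worth 0.9 × 8 = 7.2 now; the founder offers that and keeps 2.8.
Round 3 (the investor proposes): the founder can get 2.8 next round, worth 0.9 × 2.8 = 2.52 now; the investor offers that and keeps 7.48.
Round 2 (the founder proposes): the investor can get 7.48 next round, worth 0.9 × 7.48 = 6.732 now, so the founder offers 6.732, keeping 3.268.
So by rejecting in round 1, the founder gets 3.268 next round, worth 0.9 × 3.268 = 2.9412 now.
Offer 2 < 2.9412, so the founder rejects.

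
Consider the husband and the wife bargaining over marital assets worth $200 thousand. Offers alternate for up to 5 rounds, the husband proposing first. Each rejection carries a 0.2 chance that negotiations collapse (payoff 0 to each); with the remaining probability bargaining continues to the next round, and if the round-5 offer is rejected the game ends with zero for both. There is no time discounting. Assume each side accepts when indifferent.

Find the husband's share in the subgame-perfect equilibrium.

Round 5 (the husband proposes): the wife will accept anything ≥ 0, so the husband offers 0 and keeps 200.
Round 4 (the wife proposes): rejecting gives the husband an expected 0.8 × 200 = 160, so the wife offers 160, keeping 40.
Round 3 (the husband proposes): rejecting gives the wife an expected 0.8 × 40 = 32. The husband offers 32 and keeps 200 − 32 = 168.
Round 2 (the wife proposes): rejecting gives the husband an expected 0.8 × 168 = 134.4; the wife offers that and keeps 65.6.
Round 1 (the husband proposes): rejecting gives the wife an expected 0.8 × 65.6 = 52.48; the husband offers that and keeps 147.52.

147.52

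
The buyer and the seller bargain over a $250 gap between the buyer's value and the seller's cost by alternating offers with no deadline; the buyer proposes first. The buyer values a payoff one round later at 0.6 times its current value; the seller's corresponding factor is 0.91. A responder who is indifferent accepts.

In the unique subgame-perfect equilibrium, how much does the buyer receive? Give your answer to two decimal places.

49.56

When the buyer proposes, the seller accepts any offer worth at least 0.91 times what the seller would get by proposing next round; and vice versa.
This gives x = 250 − 0.91y and y = 250 − 0.6x, where x and y are each side's share when it proposes.
Hence (1 − 0.91·0.6)x = 250(1 − 0.91), i.e. 0.454·x = 22.5.
x ≈ 49.5595; the seller's share is 250 − x ≈ 200.4405.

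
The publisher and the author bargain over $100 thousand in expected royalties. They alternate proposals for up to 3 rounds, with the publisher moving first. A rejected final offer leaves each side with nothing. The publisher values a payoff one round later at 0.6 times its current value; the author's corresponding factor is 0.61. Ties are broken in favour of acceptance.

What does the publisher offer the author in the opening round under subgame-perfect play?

24.4

Round 3 (the publisher proposes): rejection yields 0 for the author; the publisher offers 0 and keeps 100.
Round 2 (the author proposes): the publisher can get 100 next round, worth 0.6 × 100 = 60 now. The author offers 60 and keeps 100 − 60 = 40.
Round 1 (the publisher proposes): the author can get 40 next round, worth 0.61 × 40 = 24.4 now. The publisher offers 24.4 and keeps 100 − 24.4 = 75.6.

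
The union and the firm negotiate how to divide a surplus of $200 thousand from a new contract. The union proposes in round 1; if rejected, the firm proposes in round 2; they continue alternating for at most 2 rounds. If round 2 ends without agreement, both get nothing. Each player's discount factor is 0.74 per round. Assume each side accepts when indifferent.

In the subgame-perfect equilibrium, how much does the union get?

52

Round 2 (the firm proposes): the union will accept anything ≥ 0, so the firm offers 0 and keeps 200.
Round 1 (the union proposes): the firm can get 200 next round, worth 0.74 × 200 = 148 now, so the union offers 148, keeping 52.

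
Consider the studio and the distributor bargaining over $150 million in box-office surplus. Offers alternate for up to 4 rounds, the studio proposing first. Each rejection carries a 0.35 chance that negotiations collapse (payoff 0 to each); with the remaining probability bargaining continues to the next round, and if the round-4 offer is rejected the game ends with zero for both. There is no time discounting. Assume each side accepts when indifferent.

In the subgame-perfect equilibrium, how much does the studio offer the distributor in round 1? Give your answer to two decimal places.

75.32

Round 4 (the distributor proposes): rejection yields 0 for the studio; the distributor offers 0 and keeps 150.
Round 3 (the studio proposes): rejecting gives the distributor an expected 0.65 × 150 = 97.5, so the studio offers 97.5, keeping 52.5.
Round 2 (the distributor proposes): rejecting gives the studio an expected 0.65 × 52.5 = 34.125, so the distributor offers 34.125, keeping 115.875.
Round 1 (the studio proposes): rejecting gives the distributor an expected 0.65 × 115.875 = 75.31875. The studio offers 75.31875 and keeps 150 − 75.31875 = 74.68125.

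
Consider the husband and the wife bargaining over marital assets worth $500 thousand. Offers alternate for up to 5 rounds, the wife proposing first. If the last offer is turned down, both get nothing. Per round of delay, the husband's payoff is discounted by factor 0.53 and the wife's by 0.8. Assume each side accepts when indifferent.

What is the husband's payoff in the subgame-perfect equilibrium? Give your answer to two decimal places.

Work backward from the last round.
Round 5 (the wife proposes): the husband will accept anything ≥ 0, so the wife offers 0 and keeps 500.
Round 4 (the husband proposes): the wife can get 500 next round, worth 0.8 × 500 = 400 now; the husband offers that and keeps 100.
Round 3 (the wife proposes): the husband can get 100 next round, worth 0.53 × 100 = 53 now; the wife offers that and keeps 447.
Round 2 (the husband proposes): the wife can get 447 next round, worth 0.8 × 447 = 357.6 now. The husband offers 357.6 and keeps 500 − 357.6 = 142.4.
Round 1 (the wife proposes): the husband can get 142.4 next round, worth 0.53 × 142.4 = 75.472 now; the wife offers that and keeps 424.528.

75.47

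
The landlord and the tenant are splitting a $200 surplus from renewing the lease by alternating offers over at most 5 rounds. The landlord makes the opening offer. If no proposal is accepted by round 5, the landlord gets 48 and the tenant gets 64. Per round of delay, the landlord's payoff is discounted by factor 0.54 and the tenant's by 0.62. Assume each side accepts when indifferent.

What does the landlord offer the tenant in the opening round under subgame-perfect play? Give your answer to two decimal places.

Round 5 (the landlord proposes): the tenant gets 64 if talks fail, so the landlord offers 64 and keeps 136.
Round 4 (the tenant proposes): the landlord can get 136 next round, worth 0.54 × 136 = 73.44 now. The tenant offers 73.44 and keeps 200 − 73.44 = 126.56.
Round 3 (the landlord proposes): the tenant can get 126.56 next round, worth 0.62 × 126.56 = 78.4672 now. The landlord offers 78.4672 and keeps 200 − 78.4672 = 121.5328.
Round 2 (the tenant proposes): the landlord can get 121.5328 next round, worth 0.54 × 121.5328 = 65.627712 now, so the tenant offers 65.627712, keeping 134.372288.
Round 1 (the landlord proposes): the tenant can get 134.372288 next round, worth 0.62 × 134.372288 = 83.31081856 now. The landlord offers 83.31081856 and keeps 200 − 83.31081856 = 116.68918144.

83.31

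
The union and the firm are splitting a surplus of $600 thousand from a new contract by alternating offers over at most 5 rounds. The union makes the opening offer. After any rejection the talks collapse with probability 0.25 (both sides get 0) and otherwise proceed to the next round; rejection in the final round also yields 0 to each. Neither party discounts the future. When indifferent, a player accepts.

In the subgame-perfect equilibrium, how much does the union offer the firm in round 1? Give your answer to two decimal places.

Round 5 (the union proposes): rejection yields 0 for the firm; the union offers 0 and keeps 600.
Round 4 (the firm proposes): rejecting gives the union an expected 0.75 × 600 = 450. The firm offers 450 and keeps 600 − 450 = 150.
Round 3 (the union proposes): rejecting gives the firm an expected 0.75 × 150 = 112.5, so the union offers 112.5, keeping 487.5.
Round 2 (the firm proposes): rejecting gives the union an expected 0.75 × 487.5 = 365.625. The firm offers 365.625 and keeps 600 − 365.625 = 234.375.
Round 1 (the union proposes): rejecting gives the firm an expected 0.75 × 234.375 = 175.78125. The union offers 175.78125 and keeps 600 − 175.78125 = 424.21875.

175.78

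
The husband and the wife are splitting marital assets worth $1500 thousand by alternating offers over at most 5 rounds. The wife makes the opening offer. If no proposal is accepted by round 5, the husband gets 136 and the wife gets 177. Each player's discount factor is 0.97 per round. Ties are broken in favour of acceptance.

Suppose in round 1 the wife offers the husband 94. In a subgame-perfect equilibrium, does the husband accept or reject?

Round 5 (the wife proposes): the husband gets 136 if talks fail, so the wife offers 136 and keeps 1364.
Round 4 (the husband proposes): the wife can get 1364 next round, worth 0.97 × 1364 = 1323.08 now. The husband offers 1323.08 and keeps 1500 − 1323.08 = 176.92.
Round 3 (the wife proposes): the husband can get 176.92 next round, worth 0.97 × 176.92 = 171.6124 now, so the wife offers 171.6124, keeping 1328.3876.
Round 2 (the husband proposes): the wife can get 1328.3876 next round, worth 0.97 × 1328.3876 = 1288.535972 now. The husband offers 1288.535972 and keeps 1500 − 1288.535972 = 211.464028.
So by rejecting in round 1, the husband gets 211.464028 next round, worth 0.97 × 211.464028 = 205.12010716 now.
Offer 94 < 205.12010716, so the husband rejects.

Reject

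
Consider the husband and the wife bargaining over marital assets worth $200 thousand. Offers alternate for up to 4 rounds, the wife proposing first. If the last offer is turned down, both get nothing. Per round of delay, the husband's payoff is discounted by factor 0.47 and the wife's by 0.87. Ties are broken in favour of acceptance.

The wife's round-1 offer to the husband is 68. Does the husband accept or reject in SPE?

Work out the husband's continuation value if the offer is rejected.
Round 4 (the husband proposes): rejection yields 0 for the wife; the husband offers 0 and keeps 200.
Round 3 (the wife proposes): the husband can get 200 next round, worth 0.47 × 200 = 94 now; the wife offers that and keeps 106.
Round 2 (the husband proposes): the wife can get 106 next round, worth 0.87 × 106 = 92.22 now, so the husband offers 92.22, keeping 107.78.
So by rejecting in round 1, the husband gets 107.78 next round, worth 0.47 × 107.78 = 50.6566 now.
Offer 68 ≥ 50.6566, so the husband accepts.

Accept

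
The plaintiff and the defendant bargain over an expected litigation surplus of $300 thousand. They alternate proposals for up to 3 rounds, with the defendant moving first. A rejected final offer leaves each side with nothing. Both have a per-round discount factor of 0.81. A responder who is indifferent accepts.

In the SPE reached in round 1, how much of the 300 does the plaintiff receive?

Round 3 (the defendant proposes): the plaintiff will accept anything ≥ 0, so the defendant offers 0 and keeps 300.
Round 2 (the plaintiff proposes): the defendant can get 300 next round, worth 0.81 × 300 = 243 now, so the plaintiff offers 243, keeping 57.
Round 1 (the defendant proposes): the plaintiff can get 57 next round, worth 0.81 × 57 = 46.17 now. The defendant offers 46.17 and keeps 300 − 46.17 = 253.83.

46.17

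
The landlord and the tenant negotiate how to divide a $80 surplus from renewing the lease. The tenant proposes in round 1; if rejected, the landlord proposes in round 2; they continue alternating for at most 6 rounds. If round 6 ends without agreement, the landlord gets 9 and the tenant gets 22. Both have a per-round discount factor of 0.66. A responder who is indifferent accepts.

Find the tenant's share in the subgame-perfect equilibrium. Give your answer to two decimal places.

Solve by backward induction from round 6.
Round 6 (the landlord proposes): the tenant gets 22 if talks fail, so the landlord offers 22 and keeps 58.
Round 5 (the tenant proposes): the landlord can get 58 next round, worth 0.66 × 58 = 38.28 now; the tenant offers that and keeps 41.72.
Round 4 (the landlord proposes): the tenant can get 41.72 next round, worth 0.66 × 41.72 = 27.5352 now; the landlord offers that and keeps 52.4648.
Round 3 (the tenant proposes): the landlord can get 52.4648 next round, worth 0.66 × 52.4648 = 34.626768 now; the tenant offers that and keeps 45.373232.
Round 2 (the landlord proposes): the tenant can get 45.373232 next round, worth 0.66 × 45.373232 = 29.94633312 now; the landlord offers that and keeps 50.05366688.
Round 1 (the tenant proposes): the landlord can get 50.05366688 next round, worth 0.66 × 50.05366688 = 33.0354201408 now; the tenant offers that and keeps 46.9645798592.

46.96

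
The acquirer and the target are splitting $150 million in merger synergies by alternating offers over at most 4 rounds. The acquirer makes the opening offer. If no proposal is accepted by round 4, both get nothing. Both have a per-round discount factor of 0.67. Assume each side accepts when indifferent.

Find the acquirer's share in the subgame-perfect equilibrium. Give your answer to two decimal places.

71.72

Solve by backward induction from round 4.
Round 4 (the target proposes): rejection yields 0 for the acquirer; the target offers 0 and keeps 150.
Round 3 (the acquirer proposes): the target can get 150 next round, worth 0.67 × 150 = 100.5 now; the acquirer offers that and keeps 49.5.
Round 2 (the target proposes): the acquirer can get 49.5 next round, worth 0.67 × 49.5 = 33.165 now. The target offers 33.165 and keeps 150 − 33.165 = 116.835.
Round 1 (the acquirer proposes): the target can get 116.835 next round, worth 0.67 × 116.835 = 78.27945 now; the acquirer offers that and keeps 71.72055.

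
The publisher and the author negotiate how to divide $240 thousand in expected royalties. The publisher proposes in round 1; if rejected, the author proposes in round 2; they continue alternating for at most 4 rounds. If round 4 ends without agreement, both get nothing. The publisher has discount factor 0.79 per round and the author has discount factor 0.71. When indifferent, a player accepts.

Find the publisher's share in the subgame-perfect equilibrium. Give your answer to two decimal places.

Solve by backward induction from round 4.
Round 4 (the author proposes): the publisher will accept anything ≥ 0, so the author offers 0 and keeps 240.
Round 3 (the publisher proposes): the author can get 240 next round, worth 0.71 × 240 = 170.4 now, so the publisher offers 170.4, keeping 69.6.
Round 2 (the author proposes): the publisher can get 69.6 next round, worth 0.79 × 69.6 = 54.984 now. The author offers 54.984 and keeps 240 − 54.984 = 185.016.
Round 1 (the publisher proposes): the author can get 185.016 next round, worth 0.71 × 185.016 = 131.36136 now; the publisher offers that and keeps 108.63864.

108.64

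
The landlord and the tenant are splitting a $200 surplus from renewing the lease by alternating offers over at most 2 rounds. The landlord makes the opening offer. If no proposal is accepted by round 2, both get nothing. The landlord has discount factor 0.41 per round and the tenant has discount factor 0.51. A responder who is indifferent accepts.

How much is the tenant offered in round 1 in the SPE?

Round 2 (the tenant proposes): rejection yields 0 for the landlord; the tenant offers 0 and keeps 200.
Round 1 (the landlord proposes): the tenant can get 200 next round, worth 0.51 × 200 = 102 now, so the landlord offers 102, keeping 98.

102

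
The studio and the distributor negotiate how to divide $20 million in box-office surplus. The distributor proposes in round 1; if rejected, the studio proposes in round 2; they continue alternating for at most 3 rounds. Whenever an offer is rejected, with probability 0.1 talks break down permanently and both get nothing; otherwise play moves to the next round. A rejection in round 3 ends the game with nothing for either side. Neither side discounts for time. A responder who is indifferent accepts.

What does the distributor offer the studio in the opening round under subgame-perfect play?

Round 3 (the distributor proposes): the studio will accept anything ≥ 0, so the distributor offers 0 and keeps 20.
Round 2 (the studio proposes): rejecting gives the distributor an expected 0.9 × 20 = 18, so the studio offers 18, keeping 2.
Round 1 (the distributor proposes): rejecting gives the studio an expected 0.9 × 2 = 1.8; the distributor offers that and keeps 18.2.

1.8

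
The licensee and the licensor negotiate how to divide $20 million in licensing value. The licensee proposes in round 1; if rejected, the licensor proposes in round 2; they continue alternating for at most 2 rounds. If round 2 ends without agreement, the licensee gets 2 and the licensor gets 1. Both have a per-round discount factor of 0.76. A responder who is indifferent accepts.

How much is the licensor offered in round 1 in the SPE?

Solve by backward induction from round 2.
Round 2 (the licensor proposes): the licensee gets 2 if talks fail, so the licensor offers 2 and keeps 18.
Round 1 (the licensee proposes): the licensor can get 18 next round, worth 0.76 × 18 = 13.68 now; the licensee offers that and keeps 6.32.

13.68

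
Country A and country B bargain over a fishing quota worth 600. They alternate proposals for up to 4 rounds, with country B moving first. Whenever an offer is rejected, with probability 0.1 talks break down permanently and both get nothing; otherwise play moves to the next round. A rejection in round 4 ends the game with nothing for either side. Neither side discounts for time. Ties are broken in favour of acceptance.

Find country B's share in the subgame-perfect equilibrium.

Round 4 (country A proposes): rejection yields 0 for country B; country A offers 0 and keeps 600.
Round 3 (country B proposes): rejecting gives country A an expected 0.9 × 600 = 540, so country B offers 540, keeping 60.
Round 2 (country A proposes): rejecting gives country B an expected 0.9 × 60 = 54. Country A offers 54 and keeps 600 − 54 = 546.
Round 1 (country B proposes): rejecting gives country A an expected 0.9 × 546 = 491.4, so country B offers 491.4, keeping 108.6.

108.6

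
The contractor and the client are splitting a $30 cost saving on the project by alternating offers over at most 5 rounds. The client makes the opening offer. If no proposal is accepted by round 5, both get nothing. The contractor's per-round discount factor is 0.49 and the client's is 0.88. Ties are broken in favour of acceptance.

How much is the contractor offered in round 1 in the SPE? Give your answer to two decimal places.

2.52

Work backward from the last round.
Round 5 (the client proposes): rejection yields 0 for the contractor; the client offers 0 and keeps 30.
Round 4 (the contractor proposes): the client can get 30 next round, worth 0.88 × 30 = 26.4 now. The contractor offers 26.4 and keeps 30 − 26.4 = 3.6.
Round 3 (the client proposes): the contractor can get 3.6 next round, worth 0.49 × 3.6 = 1.764 now; the client offers that and keeps 28.236.
Round 2 (the contractor proposes): the client can get 28.236 next round, worth 0.88 × 28.236 = 24.84768 now, so the contractor offers 24.84768, keeping 5.15232.
Round 1 (the client proposes): the contractor can get 5.15232 next round, worth 0.49 × 5.15232 = 2.5246368 now; the client offers that and keeps 27.4753632.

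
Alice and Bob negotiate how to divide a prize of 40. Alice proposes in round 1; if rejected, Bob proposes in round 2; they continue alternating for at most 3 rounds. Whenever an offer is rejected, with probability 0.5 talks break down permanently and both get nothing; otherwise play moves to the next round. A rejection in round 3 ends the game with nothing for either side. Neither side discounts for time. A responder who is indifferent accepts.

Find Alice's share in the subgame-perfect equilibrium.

30

Round 3 (Alice proposes): Bob will accept anything ≥ 0, so Alice offers 0 and keeps 40.
Round 2 (Bob proposes): rejecting gives Alice an expected 0.5 × 40 = 20. Bob offers 20 and keeps 40 − 20 = 20.
Round 1 (Alice proposes): rejecting gives Bob an expected 0.5 × 20 = 10; Alice offers that and keeps 30.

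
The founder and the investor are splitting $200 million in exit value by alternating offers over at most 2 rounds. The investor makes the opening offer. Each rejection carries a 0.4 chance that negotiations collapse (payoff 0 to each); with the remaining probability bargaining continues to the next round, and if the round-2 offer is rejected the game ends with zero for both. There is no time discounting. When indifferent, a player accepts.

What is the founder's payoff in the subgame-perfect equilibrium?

120

Round 2 (the founder proposes): rejection yields 0 for the investor; the founder offers 0 and keeps 200.
Round 1 (the investor proposes): rejecting gives the founder an expected 0.6 × 200 = 120. The investor offers 120 and keeps 200 − 120 = 80.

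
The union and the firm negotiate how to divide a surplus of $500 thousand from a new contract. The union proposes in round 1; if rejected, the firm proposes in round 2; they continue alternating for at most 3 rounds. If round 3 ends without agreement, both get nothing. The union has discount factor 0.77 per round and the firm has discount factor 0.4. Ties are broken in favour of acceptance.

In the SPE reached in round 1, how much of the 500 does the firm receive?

46

Round 3 (the union proposes): rejection yields 0 for the firm; the union offers 0 and keeps 500.
Round 2 (the firm proposes): the union can get 500 next round, worth 0.77 × 500 = 385 now, so the firm offers 385, keeping 115.
Round 1 (the union proposes): the firm can get 115 next round, worth 0.4 × 115 = 46 now. The union offers 46 and keeps 500 − 46 = 454.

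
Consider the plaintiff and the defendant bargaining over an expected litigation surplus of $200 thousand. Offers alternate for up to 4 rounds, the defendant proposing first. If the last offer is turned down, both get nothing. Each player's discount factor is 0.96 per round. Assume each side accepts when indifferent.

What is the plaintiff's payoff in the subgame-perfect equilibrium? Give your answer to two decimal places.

Round 4 (the plaintiff proposes): rejection yields 0 for the defendant; the plaintiff offers 0 and keeps 200.
Round 3 (the defendant proposes): the plaintiff can get 200 next round, worth 0.96 × 200 = 192 now. The defendant offers 192 and keeps 200 − 192 = 8.
Round 2 (the plaintiff proposes): the defendant can get 8 next round, worth 0.96 × 8 = 7.68 now. The plaintiff offers 7.68 and keeps 200 − 7.68 = 192.32.
Round 1 (the defendant proposes): the plaintiff can get 192.32 next round, worth 0.96 × 192.32 = 184.6272 now; the defendant offers that and keeps 15.3728.

184.63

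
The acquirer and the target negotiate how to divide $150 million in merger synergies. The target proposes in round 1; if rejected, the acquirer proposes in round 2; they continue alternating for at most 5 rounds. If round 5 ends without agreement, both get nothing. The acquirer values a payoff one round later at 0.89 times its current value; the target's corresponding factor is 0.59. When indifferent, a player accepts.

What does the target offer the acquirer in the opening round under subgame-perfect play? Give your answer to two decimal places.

83.48

Round 5 (the target proposes): the acquirer will accept anything ≥ 0, so the target offers 0 and keeps 150.
Round 4 (the acquirer proposes): the target can get 150 next round, worth 0.59 × 150 = 88.5 now. The acquirer offers 88.5 and keeps 150 − 88.5 = 61.5.
Round 3 (the target proposes): the acquirer can get 61.5 next round, worth 0.89 × 61.5 = 54.735 now; the target offers that and keeps 95.265.
Round 2 (the acquirer proposes): the target can get 95.265 next round, worth 0.59 × 95.265 = 56.20635 now; the acquirer offers that and keeps 93.79365.
Round 1 (the target proposes): the acquirer can get 93.79365 next round, worth 0.89 × 93.79365 = 83.4763485 now; the target offers that and keeps 66.5236515.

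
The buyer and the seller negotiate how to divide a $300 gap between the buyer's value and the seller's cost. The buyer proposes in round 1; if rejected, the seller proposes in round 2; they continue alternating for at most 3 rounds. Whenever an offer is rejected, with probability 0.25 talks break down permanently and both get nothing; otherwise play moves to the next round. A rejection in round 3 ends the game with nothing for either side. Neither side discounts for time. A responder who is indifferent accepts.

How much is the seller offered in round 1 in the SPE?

56.25

Round 3 (the buyer proposes): rejection yields 0 for the seller; the buyer offers 0 and keeps 300.
Round 2 (the seller proposes): rejecting gives the buyer an expected 0.75 × 300 = 225, so the seller offers 225, keeping 75.
Round 1 (the buyer proposes): rejecting gives the seller an expected 0.75 × 75 = 56.25, so the buyer offers 56.25, keeping 243.75.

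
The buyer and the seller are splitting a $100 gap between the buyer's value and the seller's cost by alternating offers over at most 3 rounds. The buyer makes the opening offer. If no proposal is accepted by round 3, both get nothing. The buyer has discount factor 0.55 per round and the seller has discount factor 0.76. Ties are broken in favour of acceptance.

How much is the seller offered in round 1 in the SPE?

34.2

By backward induction:
Round 3 (the buyer proposes): rejection yields 0 for the seller; the buyer offers 0 and keeps 100.
Round 2 (the seller proposes): the buyer can get 100 next round, worth 0.55 × 100 = 55 now. The seller offers 55 and keeps 100 − 55 = 45.
Round 1 (the buyer proposes): the seller can get 45 next round, worth 0.76 × 45 = 34.2 now, so the buyer offers 34.2, keeping 65.8.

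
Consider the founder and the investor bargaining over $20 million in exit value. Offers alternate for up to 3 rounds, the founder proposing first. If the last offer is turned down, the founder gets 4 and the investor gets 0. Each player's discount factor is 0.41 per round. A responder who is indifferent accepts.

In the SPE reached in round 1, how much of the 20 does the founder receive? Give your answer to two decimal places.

Round 3 (the founder proposes): rejection yields 0 for the investor; the founder offers 0 and keeps 20.
Round 2 (the investor proposes): the founder can get 20 next round, worth 0.41 × 20 = 8.2 now. The investor offers 8.2 and keeps 20 − 8.2 = 11.8.
Round 1 (the founder proposes): the investor can get 11.8 next round, worth 0.41 × 11.8 = 4.838 now. The founder offers 4.838 and keeps 20 − 4.838 = 15.162.

15.16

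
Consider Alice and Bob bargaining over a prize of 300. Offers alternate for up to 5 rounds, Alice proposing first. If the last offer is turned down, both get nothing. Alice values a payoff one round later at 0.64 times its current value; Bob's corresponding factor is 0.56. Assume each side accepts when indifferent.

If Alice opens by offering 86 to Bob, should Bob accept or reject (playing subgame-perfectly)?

Round 5 (Alice proposes): rejection yields 0 for Bob; Alice offers 0 and keeps 300.
Round 4 (Bob proposes): Alice can get 300 next round, worth 0.64 × 300 = 192 now, so Bob offers 192, keeping 108.
Round 3 (Alice proposes): Bob can get 108 next round, worth 0.56 × 108 = 60.48 now. Alice offers 60.48 and keeps 300 − 60.48 = 239.52.
Round 2 (Bob proposes): Alice can get 239.52 next round, worth 0.64 × 239.52 = 153.2928 now; Bob offers that and keeps 146.7072.
So by rejecting in round 1, Bob gets 146.7072 next round, worth 0.56 × 146.7072 = 82.156032 now.
Offer 86 ≥ 82.156032, so Bob accepts.

Accept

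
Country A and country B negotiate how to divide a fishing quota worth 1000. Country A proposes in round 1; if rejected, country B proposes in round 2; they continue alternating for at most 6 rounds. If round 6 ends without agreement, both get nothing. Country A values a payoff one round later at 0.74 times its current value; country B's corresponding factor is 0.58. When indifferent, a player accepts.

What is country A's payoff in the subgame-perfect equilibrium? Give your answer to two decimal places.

By backward induction:
Round 6 (country B proposes): country A will accept anything ≥ 0, so country B offers 0 and keeps 1000.
Round 5 (country A proposes): country B can get 1000 next round, worth 0.58 × 1000 = 580 now; country A offers that and keeps 420.
Round 4 (country B proposes): country A can get 420 next round, worth 0.74 × 420 = 310.8 now, so country B offers 310.8, keeping 689.2.
Round 3 (country A proposes): country B can get 689.2 next round, worth 0.58 × 689.2 = 399.736 now; country A offers that and keeps 600.264.
Round 2 (country B proposes): country A can get 600.264 next round, worth 0.74 × 600.264 = 444.19536 now, so country B offers 444.19536, keeping 555.80464.
Round 1 (country A proposes): country B can get 555.80464 next round, worth 0.58 × 555.80464 = 322.3666912 now, so country A offers 322.3666912, keeping 677.6333088.

677.63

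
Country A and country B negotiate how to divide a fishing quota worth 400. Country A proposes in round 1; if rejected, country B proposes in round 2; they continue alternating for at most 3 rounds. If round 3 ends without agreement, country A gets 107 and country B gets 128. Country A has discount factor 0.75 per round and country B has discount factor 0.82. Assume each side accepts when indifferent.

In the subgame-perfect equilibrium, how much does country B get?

160.72

Round 3 (country A proposes): country B gets 128 if talks fail, so country A offers 128 and keeps 272.
Round 2 (country B proposes): country A can get 272 next round, worth 0.75 × 272 = 204 now; country B offers that and keeps 196.
Round 1 (country A proposes): country B can get 196 next round, worth 0.82 × 196 = 160.72 now. Country A offers 160.72 and keeps 400 − 160.72 = 239.28.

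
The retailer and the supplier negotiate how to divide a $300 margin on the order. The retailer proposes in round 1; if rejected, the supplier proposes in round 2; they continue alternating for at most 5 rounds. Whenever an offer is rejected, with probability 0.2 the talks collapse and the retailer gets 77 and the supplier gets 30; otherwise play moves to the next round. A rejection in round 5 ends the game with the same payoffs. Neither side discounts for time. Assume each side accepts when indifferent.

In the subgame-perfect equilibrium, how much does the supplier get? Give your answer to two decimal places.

80.64

By backward induction:
Round 5 (the retailer proposes): the supplier gets 30 if talks fail, so the retailer offers 30 and keeps 270.
Round 4 (the supplier proposes): rejecting gives the retailer an expected 0.8 × 270 + 0.2 × 77 = 231.4, so the supplier offers 231.4, keeping 68.6.
Round 3 (the retailer proposes): rejecting gives the supplier an expected 0.8 × 68.6 + 0.2 × 30 = 60.88; the retailer offers that and keeps 239.12.
Round 2 (the supplier proposes): rejecting gives the retailer an expected 0.8 × 239.12 + 0.2 × 77 = 206.696. The supplier offers 206.696 and keeps 300 − 206.696 = 93.304.
Round 1 (the retailer proposes): rejecting gives the supplier an expected 0.8 × 93.304 + 0.2 × 30 = 80.6432. The retailer offers 80.6432 and keeps 300 − 80.6432 = 219.3568.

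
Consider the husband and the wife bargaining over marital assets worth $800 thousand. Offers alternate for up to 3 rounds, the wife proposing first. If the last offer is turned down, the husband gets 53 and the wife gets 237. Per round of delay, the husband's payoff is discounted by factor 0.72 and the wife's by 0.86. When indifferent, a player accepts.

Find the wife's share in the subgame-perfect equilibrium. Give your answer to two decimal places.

By backward induction:
Round 3 (the wife proposes): the husband gets 53 if talks fail, so the wife offers 53 and keeps 747.
Round 2 (the husband proposes): the wife can get 747 next round, worth 0.86 × 747 = 642.42 now. The husband offers 642.42 and keeps 800 − 642.42 = 157.58.
Round 1 (the wife proposes): the husband can get 157.58 next round, worth 0.72 × 157.58 = 113.4576 now. The wife offers 113.4576 and keeps 800 − 113.4576 = 686.5424.

686.54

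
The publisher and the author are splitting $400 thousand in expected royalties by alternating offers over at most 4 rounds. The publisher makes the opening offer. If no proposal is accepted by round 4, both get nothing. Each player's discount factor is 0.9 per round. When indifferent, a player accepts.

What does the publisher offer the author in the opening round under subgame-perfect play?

327.6

By backward induction:
Round 4 (the author proposes): rejection yields 0 for the publisher; the author offers 0 and keeps 400.
Round 3 (the publisher proposes): the author can get 400 next round, worth 0.9 × 400 = 360 now; the publisher offers that and keeps 40.
Round 2 (the author proposes): the publisher can get 40 next round, worth 0.9 × 40 = 36 now, so the author offers 36, keeping 364.
Round 1 (the publisher proposes): the author can get 364 next round, worth 0.9 × 364 = 327.6 now, so the publisher offers 327.6, keeping 72.4.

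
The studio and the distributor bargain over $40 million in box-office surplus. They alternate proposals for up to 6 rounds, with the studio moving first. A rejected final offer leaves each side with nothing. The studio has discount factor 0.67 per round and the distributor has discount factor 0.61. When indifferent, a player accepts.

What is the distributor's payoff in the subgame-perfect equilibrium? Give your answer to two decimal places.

Work backward from the last round.
Round 6 (the distributor proposes): rejection yields 0 for the studio; the distributor offers 0 and keeps 40.
Round 5 (the studio proposes): the distributor can get 40 next round, worth 0.61 × 40 = 24.4 now, so the studio offers 24.4, keeping 15.6.
Round 4 (the distributor proposes): the studio can get 15.6 next round, worth 0.67 × 15.6 = 10.452 now, so the distributor offers 10.452, keeping 29.548.
Round 3 (the studio proposes): the distributor can get 29.548 next round, worth 0.61 × 29.548 = 18.02428 now; the studio offers that and keeps 21.97572.
Round 2 (the distributor proposes): the studio can get 21.97572 next round, worth 0.67 × 21.97572 = 14.7237324 now, so the distributor offers 14.7237324, keeping 25.2762676.
Round 1 (the studio proposes): the distributor can get 25.2762676 next round, worth 0.61 × 25.2762676 = 15.418523236 now. The studio offers 15.418523236 and keeps 40 − 15.418523236 = 24.581476764.

15.42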